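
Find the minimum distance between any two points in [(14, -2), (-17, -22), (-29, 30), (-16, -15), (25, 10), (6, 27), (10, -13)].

Computing all pairwise distances among 7 points:

d((14, -2), (-17, -22)) = 36.8917
d((14, -2), (-29, 30)) = 53.6004
d((14, -2), (-16, -15)) = 32.6956
d((14, -2), (25, 10)) = 16.2788
d((14, -2), (6, 27)) = 30.0832
d((14, -2), (10, -13)) = 11.7047
d((-17, -22), (-29, 30)) = 53.3667
d((-17, -22), (-16, -15)) = 7.0711 <-- minimum
d((-17, -22), (25, 10)) = 52.8015
d((-17, -22), (6, 27)) = 54.1295
d((-17, -22), (10, -13)) = 28.4605
d((-29, 30), (-16, -15)) = 46.8402
d((-29, 30), (25, 10)) = 57.5847
d((-29, 30), (6, 27)) = 35.1283
d((-29, 30), (10, -13)) = 58.0517
d((-16, -15), (25, 10)) = 48.0208
d((-16, -15), (6, 27)) = 47.4131
d((-16, -15), (10, -13)) = 26.0768
d((25, 10), (6, 27)) = 25.4951
d((25, 10), (10, -13)) = 27.4591
d((6, 27), (10, -13)) = 40.1995

Closest pair: (-17, -22) and (-16, -15) with distance 7.0711

The closest pair is (-17, -22) and (-16, -15) with Euclidean distance 7.0711. For 7 points, brute-force pairwise comparison is shown above. For large n, the divide-and-conquer algorithm (sort by x, recurse on halves, check the dividing strip) achieves O(n log n).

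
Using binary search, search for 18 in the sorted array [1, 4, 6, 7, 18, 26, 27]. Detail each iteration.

Binary search for 18 in [1, 4, 6, 7, 18, 26, 27]:

lo=0, hi=6, mid=3, arr[mid]=7 -> 7 < 18, search right half
lo=4, hi=6, mid=5, arr[mid]=26 -> 26 > 18, search left half
lo=4, hi=4, mid=4, arr[mid]=18 -> Found target at index 4!

Binary search finds 18 at index 4 after 3 comparisons. The search repeatedly halves the search space by comparing with the middle element.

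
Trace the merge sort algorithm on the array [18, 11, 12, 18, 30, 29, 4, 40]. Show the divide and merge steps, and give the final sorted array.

Merge sort trace:

Split: [18, 11, 12, 18, 30, 29, 4, 40] -> [18, 11, 12, 18] and [30, 29, 4, 40]
  Split: [18, 11, 12, 18] -> [18, 11] and [12, 18]
    Split: [18, 11] -> [18] and [11]
    Merge: [18] + [11] -> [11, 18]
    Split: [12, 18] -> [12] and [18]
    Merge: [12] + [18] -> [12, 18]
  Merge: [11, 18] + [12, 18] -> [11, 12, 18, 18]
  Split: [30, 29, 4, 40] -> [30, 29] and [4, 40]
    Split: [30, 29] -> [30] and [29]
    Merge: [30] + [29] -> [29, 30]
    Split: [4, 40] -> [4] and [40]
    Merge: [4] + [40] -> [4, 40]
  Merge: [29, 30] + [4, 40] -> [4, 29, 30, 40]
Merge: [11, 12, 18, 18] + [4, 29, 30, 40] -> [4, 11, 12, 18, 18, 29, 30, 40]

Final sorted array: [4, 11, 12, 18, 18, 29, 30, 40]

The merge sort proceeds by recursively splitting the array and merging sorted halves.
After all merges, the sorted array is [4, 11, 12, 18, 18, 29, 30, 40].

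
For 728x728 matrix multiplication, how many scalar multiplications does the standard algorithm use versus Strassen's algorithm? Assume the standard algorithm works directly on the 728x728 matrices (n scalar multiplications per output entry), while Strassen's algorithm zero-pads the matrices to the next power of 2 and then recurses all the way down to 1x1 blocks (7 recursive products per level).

Matrix multiplication for 728x728 matrices:

Strassen's algorithm requires power-of-2 dimensions. Pad 728x728 to 1024x1024 (next power of 2).

Standard algorithm: 728^3 = 385828352 multiplications
Strassen's algorithm: 7^(log2(1024)) = 7^10 = 282475249 multiplications
Savings: 385828352 - 282475249 = 103353103 multiplications

Standard: 385828352 multiplications (728^3). Strassen: 282475249 multiplications (7^10, after padding to 1024x1024). Strassen reduces 8 recursive multiplications to 7 at each level.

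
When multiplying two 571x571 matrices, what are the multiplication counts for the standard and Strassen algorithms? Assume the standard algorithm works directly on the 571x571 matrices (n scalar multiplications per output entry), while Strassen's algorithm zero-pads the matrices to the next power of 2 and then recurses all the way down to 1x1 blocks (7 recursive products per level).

Matrix multiplication for 571x571 matrices:

Strassen's algorithm requires power-of-2 dimensions. Pad 571x571 to 1024x1024 (next power of 2).

Standard algorithm: 571^3 = 186169411 multiplications
Strassen's algorithm: 7^(log2(1024)) = 7^10 = 282475249 multiplications
Difference: 186169411 - 282475249 = -96305838 (Strassen uses MORE here due to padding overhead — for small or just-over-power-of-2 n, padding can outweigh the per-level savings)

Standard: 186169411 multiplications (571^3). Strassen: 282475249 multiplications (7^10, after padding to 1024x1024). Strassen reduces 8 recursive multiplications to 7 at each level.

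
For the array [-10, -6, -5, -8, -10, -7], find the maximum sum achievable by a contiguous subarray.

Using Kadane's algorithm on [-10, -6, -5, -8, -10, -7]:

Scanning through the array:
Position 1 (value -6): max_ending_here = -6, max_so_far = -6
Position 2 (value -5): max_ending_here = -5, max_so_far = -5
Position 3 (value -8): max_ending_here = -8, max_so_far = -5
Position 4 (value -10): max_ending_here = -10, max_so_far = -5
Position 5 (value -7): max_ending_here = -7, max_so_far = -5

Maximum subarray: [-5]
Maximum sum: -5

The maximum subarray is [-5] with sum -5. This subarray runs from index 2 to index 2.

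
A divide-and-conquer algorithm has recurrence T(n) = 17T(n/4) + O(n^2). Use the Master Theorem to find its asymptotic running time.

Master Theorem for T(n) = 17T(n/4) + O(n^2):

a = 17, b = 4, c = 2
log_b(a) = log_4(17) = 2.0437

Case 1: c = 2 < log_4(17) = 2.0437
T(n) = O(n^(log_4 17))

For T(n) = 17T(n/4) + O(n^2): log_4(17) = 2.0437. This is Case 1 of the Master Theorem (c < log_b(a), work dominated by leaves), giving O(n^(log_4 17)).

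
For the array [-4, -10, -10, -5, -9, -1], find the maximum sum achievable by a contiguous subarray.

Using Kadane's algorithm on [-4, -10, -10, -5, -9, -1]:

Scanning through the array:
Position 1 (value -10): max_ending_here = -10, max_so_far = -4
Position 2 (value -10): max_ending_here = -10, max_so_far = -4
Position 3 (value -5): max_ending_here = -5, max_so_far = -4
Position 4 (value -9): max_ending_here = -9, max_so_far = -4
Position 5 (value -1): max_ending_here = -1, max_so_far = -1

Maximum subarray: [-1]
Maximum sum: -1

The maximum subarray is [-1] with sum -1. This subarray runs from index 5 to index 5.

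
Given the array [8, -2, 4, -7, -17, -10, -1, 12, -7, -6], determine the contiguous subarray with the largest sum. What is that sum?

Using Kadane's algorithm on [8, -2, 4, -7, -17, -10, -1, 12, -7, -6]:

Scanning through the array:
Position 1 (value -2): max_ending_here = 6, max_so_far = 8
Position 2 (value 4): max_ending_here = 10, max_so_far = 10
Position 3 (value -7): max_ending_here = 3, max_so_far = 10
Position 4 (value -17): max_ending_here = -14, max_so_far = 10
Position 5 (value -10): max_ending_here = -10, max_so_far = 10
Position 6 (value -1): max_ending_here = -1, max_so_far = 10
Position 7 (value 12): max_ending_here = 12, max_so_far = 12
Position 8 (value -7): max_ending_here = 5, max_so_far = 12
Position 9 (value -6): max_ending_here = -1, max_so_far = 12

Maximum subarray: [12]
Maximum sum: 12

The maximum subarray is [12] with sum 12. This subarray runs from index 7 to index 7.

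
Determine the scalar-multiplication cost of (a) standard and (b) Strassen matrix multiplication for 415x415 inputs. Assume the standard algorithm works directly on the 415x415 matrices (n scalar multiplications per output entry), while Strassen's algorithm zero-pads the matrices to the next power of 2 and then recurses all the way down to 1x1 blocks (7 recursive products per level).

Matrix multiplication for 415x415 matrices:

Strassen's algorithm requires power-of-2 dimensions. Pad 415x415 to 512x512 (next power of 2).

Standard algorithm: 415^3 = 71473375 multiplications
Strassen's algorithm: 7^(log2(512)) = 7^9 = 40353607 multiplications
Savings: 71473375 - 40353607 = 31119768 multiplications

Standard: 71473375 multiplications (415^3). Strassen: 40353607 multiplications (7^9, after padding to 512x512). Strassen reduces 8 recursive multiplications to 7 at each level.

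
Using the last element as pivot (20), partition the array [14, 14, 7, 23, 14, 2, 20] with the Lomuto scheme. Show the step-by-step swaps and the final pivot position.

Lomuto partition with pivot = 20:

Initial array: [14, 14, 7, 23, 14, 2, 20]

arr[0]=14 <= 20: swap with position 0, array becomes [14, 14, 7, 23, 14, 2, 20]
arr[1]=14 <= 20: swap with position 1, array becomes [14, 14, 7, 23, 14, 2, 20]
arr[2]=7 <= 20: swap with position 2, array becomes [14, 14, 7, 23, 14, 2, 20]
arr[3]=23 > 20: no swap
arr[4]=14 <= 20: swap with position 3, array becomes [14, 14, 7, 14, 23, 2, 20]
arr[5]=2 <= 20: swap with position 4, array becomes [14, 14, 7, 14, 2, 23, 20]

Place pivot at position 5: [14, 14, 7, 14, 2, 20, 23]
Pivot position: 5

After partitioning with pivot 20, the array becomes [14, 14, 7, 14, 2, 20, 23]. The pivot is placed at index 5. All elements to the left of the pivot are <= 20, and all elements to the right are > 20.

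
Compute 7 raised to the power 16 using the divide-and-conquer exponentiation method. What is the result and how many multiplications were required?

Computing 7^16 by squaring (build up from 7^1; each line after the first costs one multiplication):

7^1 = 7
7^2 = (7^1)^2 = 7^2 = 49
7^4 = (7^2)^2 = 49^2 = 2401
7^8 = (7^4)^2 = 2401^2 = 5764801
7^16 = (7^8)^2 = 5764801^2 = 33232930569601

Result: 33232930569601
Multiplications needed: 4 (4 lines after 7^1)

7^16 = 33232930569601. Using exponentiation by squaring, this requires 4 multiplications. The key idea: if the exponent is even, square the half-power; if odd, multiply by the base once.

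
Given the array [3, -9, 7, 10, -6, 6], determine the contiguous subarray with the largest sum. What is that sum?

Using Kadane's algorithm on [3, -9, 7, 10, -6, 6]:

Scanning through the array:
Position 1 (value -9): max_ending_here = -6, max_so_far = 3
Position 2 (value 7): max_ending_here = 7, max_so_far = 7
Position 3 (value 10): max_ending_here = 17, max_so_far = 17
Position 4 (value -6): max_ending_here = 11, max_so_far = 17
Position 5 (value 6): max_ending_here = 17, max_so_far = 17

Maximum subarray: [7, 10]
Maximum sum: 17

The maximum subarray is [7, 10] with sum 17. This subarray runs from index 2 to index 3.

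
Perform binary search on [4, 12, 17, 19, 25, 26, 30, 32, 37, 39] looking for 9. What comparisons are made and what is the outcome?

Binary search for 9 in [4, 12, 17, 19, 25, 26, 30, 32, 37, 39]:

lo=0, hi=9, mid=4, arr[mid]=25 -> 25 > 9, search left half
lo=0, hi=3, mid=1, arr[mid]=12 -> 12 > 9, search left half
lo=0, hi=0, mid=0, arr[mid]=4 -> 4 < 9, search right half
lo=1 > hi=0, target 9 not found

Binary search determines that 9 is not in the array after 3 comparisons. The search space was exhausted without finding the target.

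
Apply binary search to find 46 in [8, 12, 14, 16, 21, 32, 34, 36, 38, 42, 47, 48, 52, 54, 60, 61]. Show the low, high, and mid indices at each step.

Binary search for 46 in [8, 12, 14, 16, 21, 32, 34, 36, 38, 42, 47, 48, 52, 54, 60, 61]:

lo=0, hi=15, mid=7, arr[mid]=36 -> 36 < 46, search right half
lo=8, hi=15, mid=11, arr[mid]=48 -> 48 > 46, search left half
lo=8, hi=10, mid=9, arr[mid]=42 -> 42 < 46, search right half
lo=10, hi=10, mid=10, arr[mid]=47 -> 47 > 46, search left half
lo=10 > hi=9, target 46 not found

Binary search determines that 46 is not in the array after 4 comparisons. The search space was exhausted without finding the target.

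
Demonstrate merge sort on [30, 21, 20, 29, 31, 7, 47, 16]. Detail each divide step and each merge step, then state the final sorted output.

Merge sort trace:

Split: [30, 21, 20, 29, 31, 7, 47, 16] -> [30, 21, 20, 29] and [31, 7, 47, 16]
  Split: [30, 21, 20, 29] -> [30, 21] and [20, 29]
    Split: [30, 21] -> [30] and [21]
    Merge: [30] + [21] -> [21, 30]
    Split: [20, 29] -> [20] and [29]
    Merge: [20] + [29] -> [20, 29]
  Merge: [21, 30] + [20, 29] -> [20, 21, 29, 30]
  Split: [31, 7, 47, 16] -> [31, 7] and [47, 16]
    Split: [31, 7] -> [31] and [7]
    Merge: [31] + [7] -> [7, 31]
    Split: [47, 16] -> [47] and [16]
    Merge: [47] + [16] -> [16, 47]
  Merge: [7, 31] + [16, 47] -> [7, 16, 31, 47]
Merge: [20, 21, 29, 30] + [7, 16, 31, 47] -> [7, 16, 20, 21, 29, 30, 31, 47]

Final sorted array: [7, 16, 20, 21, 29, 30, 31, 47]

The merge sort proceeds by recursively splitting the array and merging sorted halves.
After all merges, the sorted array is [7, 16, 20, 21, 29, 30, 31, 47].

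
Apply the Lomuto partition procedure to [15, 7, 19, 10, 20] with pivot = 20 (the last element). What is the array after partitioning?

Lomuto partition with pivot = 20:

Initial array: [15, 7, 19, 10, 20]

arr[0]=15 <= 20: swap with position 0, array becomes [15, 7, 19, 10, 20]
arr[1]=7 <= 20: swap with position 1, array becomes [15, 7, 19, 10, 20]
arr[2]=19 <= 20: swap with position 2, array becomes [15, 7, 19, 10, 20]
arr[3]=10 <= 20: swap with position 3, array becomes [15, 7, 19, 10, 20]

Place pivot at position 4: [15, 7, 19, 10, 20]
Pivot position: 4

After partitioning with pivot 20, the array becomes [15, 7, 19, 10, 20]. The pivot is placed at index 4. All elements to the left of the pivot are <= 20, and all elements to the right are > 20.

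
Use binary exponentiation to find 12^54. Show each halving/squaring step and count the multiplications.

Computing 12^54 by squaring (build up from 12^1; each line after the first costs one multiplication):

12^1 = 12
12^2 = (12^1)^2 = 12^2 = 144
12^3 = 12 * 12^2 = 12 * 144 = 1728
12^6 = (12^3)^2 = 1728^2 = 2985984
12^12 = (12^6)^2 = 2985984^2 = 8916100448256
12^13 = 12 * 12^12 = 12 * 8916100448256 = 106993205379072
12^26 = (12^13)^2 = 106993205379072^2 = 11447545997288281555215581184
12^27 = 12 * 12^26 = 12 * 11447545997288281555215581184 = 137370551967459378662586974208
12^54 = (12^27)^2 = 137370551967459378662586974208^2 = 18870668547844457769972080826950345531368943638112857227264

Result: 18870668547844457769972080826950345531368943638112857227264
Multiplications needed: 8 (8 lines after 12^1)

12^54 = 18870668547844457769972080826950345531368943638112857227264. Using exponentiation by squaring, this requires 8 multiplications. The key idea: if the exponent is even, square the half-power; if odd, multiply by the base once.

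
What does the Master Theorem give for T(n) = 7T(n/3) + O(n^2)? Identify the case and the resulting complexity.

Master Theorem for T(n) = 7T(n/3) + O(n^2):

a = 7, b = 3, c = 2
log_b(a) = log_3(7) = 1.7712

Case 3: c = 2 > log_3(7) = 1.7712
T(n) = O(n^2) = O(n^2)

For T(n) = 7T(n/3) + O(n^2): log_3(7) = 1.7712. This is Case 3 of the Master Theorem (c > log_b(a), work dominated by root), giving O(n^2).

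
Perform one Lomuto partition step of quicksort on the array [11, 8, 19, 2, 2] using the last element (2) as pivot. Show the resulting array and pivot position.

Lomuto partition with pivot = 2:

Initial array: [11, 8, 19, 2, 2]

arr[0]=11 > 2: no swap
arr[1]=8 > 2: no swap
arr[2]=19 > 2: no swap
arr[3]=2 <= 2: swap with position 0, array becomes [2, 8, 19, 11, 2]

Place pivot at position 1: [2, 2, 19, 11, 8]
Pivot position: 1

After partitioning with pivot 2, the array becomes [2, 2, 19, 11, 8]. The pivot is placed at index 1. All elements to the left of the pivot are <= 2, and all elements to the right are > 2.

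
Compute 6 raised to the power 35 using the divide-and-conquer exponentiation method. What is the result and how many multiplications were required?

Computing 6^35 by squaring (build up from 6^1; each line after the first costs one multiplication):

6^1 = 6
6^2 = (6^1)^2 = 6^2 = 36
6^4 = (6^2)^2 = 36^2 = 1296
6^8 = (6^4)^2 = 1296^2 = 1679616
6^16 = (6^8)^2 = 1679616^2 = 2821109907456
6^17 = 6 * 6^16 = 6 * 2821109907456 = 16926659444736
6^34 = (6^17)^2 = 16926659444736^2 = 286511799958070431838109696
6^35 = 6 * 6^34 = 6 * 286511799958070431838109696 = 1719070799748422591028658176

Result: 1719070799748422591028658176
Multiplications needed: 7 (7 lines after 6^1)

6^35 = 1719070799748422591028658176. Using exponentiation by squaring, this requires 7 multiplications. The key idea: if the exponent is even, square the half-power; if odd, multiply by the base once.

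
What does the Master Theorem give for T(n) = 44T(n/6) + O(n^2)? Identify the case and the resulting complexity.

Master Theorem for T(n) = 44T(n/6) + O(n^2):

a = 44, b = 6, c = 2
log_b(a) = log_6(44) = 2.1120

Case 1: c = 2 < log_6(44) = 2.1120
T(n) = O(n^(log_6 44))

For T(n) = 44T(n/6) + O(n^2): log_6(44) = 2.1120. This is Case 1 of the Master Theorem (c < log_b(a), work dominated by leaves), giving O(n^(log_6 44)).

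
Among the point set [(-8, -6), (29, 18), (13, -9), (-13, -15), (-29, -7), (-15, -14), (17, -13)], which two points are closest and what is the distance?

Computing all pairwise distances among 7 points:

d((-8, -6), (29, 18)) = 44.1022
d((-8, -6), (13, -9)) = 21.2132
d((-8, -6), (-13, -15)) = 10.2956
d((-8, -6), (-29, -7)) = 21.0238
d((-8, -6), (-15, -14)) = 10.6301
d((-8, -6), (17, -13)) = 25.9615
d((29, 18), (13, -9)) = 31.3847
d((29, 18), (-13, -15)) = 53.4135
d((29, 18), (-29, -7)) = 63.1585
d((29, 18), (-15, -14)) = 54.4059
d((29, 18), (17, -13)) = 33.2415
d((13, -9), (-13, -15)) = 26.6833
d((13, -9), (-29, -7)) = 42.0476
d((13, -9), (-15, -14)) = 28.4429
d((13, -9), (17, -13)) = 5.6569
d((-13, -15), (-29, -7)) = 17.8885
d((-13, -15), (-15, -14)) = 2.2361 <-- minimum
d((-13, -15), (17, -13)) = 30.0666
d((-29, -7), (-15, -14)) = 15.6525
d((-29, -7), (17, -13)) = 46.3897
d((-15, -14), (17, -13)) = 32.0156

Closest pair: (-13, -15) and (-15, -14) with distance 2.2361

The closest pair is (-13, -15) and (-15, -14) with Euclidean distance 2.2361. For 7 points, brute-force pairwise comparison is shown above. For large n, the divide-and-conquer algorithm (sort by x, recurse on halves, check the dividing strip) achieves O(n log n).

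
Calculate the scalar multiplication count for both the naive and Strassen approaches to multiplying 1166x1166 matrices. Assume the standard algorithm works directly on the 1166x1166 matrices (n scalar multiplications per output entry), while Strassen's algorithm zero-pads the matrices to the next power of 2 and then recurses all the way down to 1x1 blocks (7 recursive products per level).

Matrix multiplication for 1166x1166 matrices:

Strassen's algorithm requires power-of-2 dimensions. Pad 1166x1166 to 2048x2048 (next power of 2).

Standard algorithm: 1166^3 = 1585242296 multiplications
Strassen's algorithm: 7^(log2(2048)) = 7^11 = 1977326743 multiplications
Difference: 1585242296 - 1977326743 = -392084447 (Strassen uses MORE here due to padding overhead — for small or just-over-power-of-2 n, padding can outweigh the per-level savings)

Standard: 1585242296 multiplications (1166^3). Strassen: 1977326743 multiplications (7^11, after padding to 2048x2048). Strassen reduces 8 recursive multiplications to 7 at each level.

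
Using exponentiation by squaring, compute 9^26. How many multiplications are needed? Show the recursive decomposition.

Computing 9^26 by squaring (build up from 9^1; each line after the first costs one multiplication):

9^1 = 9
9^2 = (9^1)^2 = 9^2 = 81
9^3 = 9 * 9^2 = 9 * 81 = 729
9^6 = (9^3)^2 = 729^2 = 531441
9^12 = (9^6)^2 = 531441^2 = 282429536481
9^13 = 9 * 9^12 = 9 * 282429536481 = 2541865828329
9^26 = (9^13)^2 = 2541865828329^2 = 6461081889226673298932241

Result: 6461081889226673298932241
Multiplications needed: 6 (6 lines after 9^1)

9^26 = 6461081889226673298932241. Using exponentiation by squaring, this requires 6 multiplications. The key idea: if the exponent is even, square the half-power; if odd, multiply by the base once.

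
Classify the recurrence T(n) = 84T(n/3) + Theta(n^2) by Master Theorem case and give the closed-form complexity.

Master Theorem for T(n) = 84T(n/3) + O(n^2):

a = 84, b = 3, c = 2
log_b(a) = log_3(84) = 4.0331

Case 1: c = 2 < log_3(84) = 4.0331
T(n) = O(n^(log_3 84))

For T(n) = 84T(n/3) + O(n^2): log_3(84) = 4.0331. This is Case 1 of the Master Theorem (c < log_b(a), work dominated by leaves), giving O(n^(log_3 84)).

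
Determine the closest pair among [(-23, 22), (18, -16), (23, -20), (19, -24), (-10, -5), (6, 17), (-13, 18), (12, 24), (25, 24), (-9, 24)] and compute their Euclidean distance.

Computing all pairwise distances among 10 points:

d((-23, 22), (18, -16)) = 55.9017
d((-23, 22), (23, -20)) = 62.2896
d((-23, 22), (19, -24)) = 62.2896
d((-23, 22), (-10, -5)) = 29.9666
d((-23, 22), (6, 17)) = 29.4279
d((-23, 22), (-13, 18)) = 10.7703
d((-23, 22), (12, 24)) = 35.0571
d((-23, 22), (25, 24)) = 48.0416
d((-23, 22), (-9, 24)) = 14.1421
d((18, -16), (23, -20)) = 6.4031
d((18, -16), (19, -24)) = 8.0623
d((18, -16), (-10, -5)) = 30.0832
d((18, -16), (6, 17)) = 35.1141
d((18, -16), (-13, 18)) = 46.0109
d((18, -16), (12, 24)) = 40.4475
d((18, -16), (25, 24)) = 40.6079
d((18, -16), (-9, 24)) = 48.2597
d((23, -20), (19, -24)) = 5.6569 <-- minimum
d((23, -20), (-10, -5)) = 36.2491
d((23, -20), (6, 17)) = 40.7185
d((23, -20), (-13, 18)) = 52.345
d((23, -20), (12, 24)) = 45.3542
d((23, -20), (25, 24)) = 44.0454
d((23, -20), (-9, 24)) = 54.4059
d((19, -24), (-10, -5)) = 34.6699
d((19, -24), (6, 17)) = 43.0116
d((19, -24), (-13, 18)) = 52.8015
d((19, -24), (12, 24)) = 48.5077
d((19, -24), (25, 24)) = 48.3735
d((19, -24), (-9, 24)) = 55.5698
d((-10, -5), (6, 17)) = 27.2029
d((-10, -5), (-13, 18)) = 23.1948
d((-10, -5), (12, 24)) = 36.4005
d((-10, -5), (25, 24)) = 45.4533
d((-10, -5), (-9, 24)) = 29.0172
d((6, 17), (-13, 18)) = 19.0263
d((6, 17), (12, 24)) = 9.2195
d((6, 17), (25, 24)) = 20.2485
d((6, 17), (-9, 24)) = 16.5529
d((-13, 18), (12, 24)) = 25.7099
d((-13, 18), (25, 24)) = 38.4708
d((-13, 18), (-9, 24)) = 7.2111
d((12, 24), (25, 24)) = 13.0
d((12, 24), (-9, 24)) = 21.0
d((25, 24), (-9, 24)) = 34.0

Closest pair: (23, -20) and (19, -24) with distance 5.6569

The closest pair is (23, -20) and (19, -24) with Euclidean distance 5.6569. For 10 points, brute-force pairwise comparison is shown above. For large n, the divide-and-conquer algorithm (sort by x, recurse on halves, check the dividing strip) achieves O(n log n).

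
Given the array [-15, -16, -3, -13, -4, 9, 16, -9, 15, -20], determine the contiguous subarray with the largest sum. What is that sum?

Using Kadane's algorithm on [-15, -16, -3, -13, -4, 9, 16, -9, 15, -20]:

Scanning through the array:
Position 1 (value -16): max_ending_here = -16, max_so_far = -15
Position 2 (value -3): max_ending_here = -3, max_so_far = -3
Position 3 (value -13): max_ending_here = -13, max_so_far = -3
Position 4 (value -4): max_ending_here = -4, max_so_far = -3
Position 5 (value 9): max_ending_here = 9, max_so_far = 9
Position 6 (value 16): max_ending_here = 25, max_so_far = 25
Position 7 (value -9): max_ending_here = 16, max_so_far = 25
Position 8 (value 15): max_ending_here = 31, max_so_far = 31
Position 9 (value -20): max_ending_here = 11, max_so_far = 31

Maximum subarray: [9, 16, -9, 15]
Maximum sum: 31

The maximum subarray is [9, 16, -9, 15] with sum 31. This subarray runs from index 5 to index 8.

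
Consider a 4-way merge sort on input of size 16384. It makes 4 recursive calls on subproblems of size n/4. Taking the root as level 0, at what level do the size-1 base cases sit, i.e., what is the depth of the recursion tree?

For divide and conquer with division factor 4:

Problem sizes at each level:
Level 0: 16384
Level 1: 4096
Level 2: 1024
Level 3: 256
Level 4: 64
Level 5: 16
Level 6: 4
Level 7: 1

The root is level 0 and the size-1 base case is level 7 (the tree spans levels 0 through 7, i.e. 8 levels counting the root), so the depth is the number of divisions: log_4(16384) = 7

The recursion tree depth is log_4(16384) = 7. At each level, the problem size is divided by 4, so it takes 7 divisions to reduce to a base case of size 1. The algorithm makes 4 recursive calls at each level.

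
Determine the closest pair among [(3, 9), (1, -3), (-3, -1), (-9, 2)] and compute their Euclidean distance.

Computing all pairwise distances among 4 points:

d((3, 9), (1, -3)) = 12.1655
d((3, 9), (-3, -1)) = 11.6619
d((3, 9), (-9, 2)) = 13.8924
d((1, -3), (-3, -1)) = 4.4721 <-- minimum
d((1, -3), (-9, 2)) = 11.1803
d((-3, -1), (-9, 2)) = 6.7082

Closest pair: (1, -3) and (-3, -1) with distance 4.4721

The closest pair is (1, -3) and (-3, -1) with Euclidean distance 4.4721. For 4 points, brute-force pairwise comparison is shown above. For large n, the divide-and-conquer algorithm (sort by x, recurse on halves, check the dividing strip) achieves O(n log n).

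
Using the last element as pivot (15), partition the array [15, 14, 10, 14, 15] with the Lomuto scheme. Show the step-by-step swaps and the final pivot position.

Lomuto partition with pivot = 15:

Initial array: [15, 14, 10, 14, 15]

arr[0]=15 <= 15: swap with position 0, array becomes [15, 14, 10, 14, 15]
arr[1]=14 <= 15: swap with position 1, array becomes [15, 14, 10, 14, 15]
arr[2]=10 <= 15: swap with position 2, array becomes [15, 14, 10, 14, 15]
arr[3]=14 <= 15: swap with position 3, array becomes [15, 14, 10, 14, 15]

Place pivot at position 4: [15, 14, 10, 14, 15]
Pivot position: 4

After partitioning with pivot 15, the array becomes [15, 14, 10, 14, 15]. The pivot is placed at index 4. All elements to the left of the pivot are <= 15, and all elements to the right are > 15.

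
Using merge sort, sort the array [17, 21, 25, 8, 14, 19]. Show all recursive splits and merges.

Merge sort trace:

Split: [17, 21, 25, 8, 14, 19] -> [17, 21, 25] and [8, 14, 19]
  Split: [17, 21, 25] -> [17] and [21, 25]
    Split: [21, 25] -> [21] and [25]
    Merge: [21] + [25] -> [21, 25]
  Merge: [17] + [21, 25] -> [17, 21, 25]
  Split: [8, 14, 19] -> [8] and [14, 19]
    Split: [14, 19] -> [14] and [19]
    Merge: [14] + [19] -> [14, 19]
  Merge: [8] + [14, 19] -> [8, 14, 19]
Merge: [17, 21, 25] + [8, 14, 19] -> [8, 14, 17, 19, 21, 25]

Final sorted array: [8, 14, 17, 19, 21, 25]

The merge sort proceeds by recursively splitting the array and merging sorted halves.
After all merges, the sorted array is [8, 14, 17, 19, 21, 25].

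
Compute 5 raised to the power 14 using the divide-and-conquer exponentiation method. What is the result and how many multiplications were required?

Computing 5^14 by squaring (build up from 5^1; each line after the first costs one multiplication):

5^1 = 5
5^2 = (5^1)^2 = 5^2 = 25
5^3 = 5 * 5^2 = 5 * 25 = 125
5^6 = (5^3)^2 = 125^2 = 15625
5^7 = 5 * 5^6 = 5 * 15625 = 78125
5^14 = (5^7)^2 = 78125^2 = 6103515625

Result: 6103515625
Multiplications needed: 5 (5 lines after 5^1)

5^14 = 6103515625. Using exponentiation by squaring, this requires 5 multiplications. The key idea: if the exponent is even, square the half-power; if odd, multiply by the base once.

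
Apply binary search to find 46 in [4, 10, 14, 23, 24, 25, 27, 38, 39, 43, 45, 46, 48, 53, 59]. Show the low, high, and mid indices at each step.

Binary search for 46 in [4, 10, 14, 23, 24, 25, 27, 38, 39, 43, 45, 46, 48, 53, 59]:

lo=0, hi=14, mid=7, arr[mid]=38 -> 38 < 46, search right half
lo=8, hi=14, mid=11, arr[mid]=46 -> Found target at index 11!

Binary search finds 46 at index 11 after 2 comparisons. The search repeatedly halves the search space by comparing with the middle element.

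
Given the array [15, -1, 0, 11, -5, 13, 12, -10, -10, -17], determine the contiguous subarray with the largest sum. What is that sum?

Using Kadane's algorithm on [15, -1, 0, 11, -5, 13, 12, -10, -10, -17]:

Scanning through the array:
Position 1 (value -1): max_ending_here = 14, max_so_far = 15
Position 2 (value 0): max_ending_here = 14, max_so_far = 15
Position 3 (value 11): max_ending_here = 25, max_so_far = 25
Position 4 (value -5): max_ending_here = 20, max_so_far = 25
Position 5 (value 13): max_ending_here = 33, max_so_far = 33
Position 6 (value 12): max_ending_here = 45, max_so_far = 45
Position 7 (value -10): max_ending_here = 35, max_so_far = 45
Position 8 (value -10): max_ending_here = 25, max_so_far = 45
Position 9 (value -17): max_ending_here = 8, max_so_far = 45

Maximum subarray: [15, -1, 0, 11, -5, 13, 12]
Maximum sum: 45

The maximum subarray is [15, -1, 0, 11, -5, 13, 12] with sum 45. This subarray runs from index 0 to index 6.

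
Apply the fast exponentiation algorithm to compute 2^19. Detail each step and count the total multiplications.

Computing 2^19 by squaring (build up from 2^1; each line after the first costs one multiplication):

2^1 = 2
2^2 = (2^1)^2 = 2^2 = 4
2^4 = (2^2)^2 = 4^2 = 16
2^8 = (2^4)^2 = 16^2 = 256
2^9 = 2 * 2^8 = 2 * 256 = 512
2^18 = (2^9)^2 = 512^2 = 262144
2^19 = 2 * 2^18 = 2 * 262144 = 524288

Result: 524288
Multiplications needed: 6 (6 lines after 2^1)

2^19 = 524288. Using exponentiation by squaring, this requires 6 multiplications. The key idea: if the exponent is even, square the half-power; if odd, multiply by the base once.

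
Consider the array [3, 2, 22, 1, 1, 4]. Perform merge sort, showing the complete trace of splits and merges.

Merge sort trace:

Split: [3, 2, 22, 1, 1, 4] -> [3, 2, 22] and [1, 1, 4]
  Split: [3, 2, 22] -> [3] and [2, 22]
    Split: [2, 22] -> [2] and [22]
    Merge: [2] + [22] -> [2, 22]
  Merge: [3] + [2, 22] -> [2, 3, 22]
  Split: [1, 1, 4] -> [1] and [1, 4]
    Split: [1, 4] -> [1] and [4]
    Merge: [1] + [4] -> [1, 4]
  Merge: [1] + [1, 4] -> [1, 1, 4]
Merge: [2, 3, 22] + [1, 1, 4] -> [1, 1, 2, 3, 4, 22]

Final sorted array: [1, 1, 2, 3, 4, 22]

The merge sort proceeds by recursively splitting the array and merging sorted halves.
After all merges, the sorted array is [1, 1, 2, 3, 4, 22].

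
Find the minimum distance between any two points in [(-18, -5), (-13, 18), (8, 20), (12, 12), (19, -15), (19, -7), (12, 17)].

Computing all pairwise distances among 7 points:

d((-18, -5), (-13, 18)) = 23.5372
d((-18, -5), (8, 20)) = 36.0694
d((-18, -5), (12, 12)) = 34.4819
d((-18, -5), (19, -15)) = 38.3275
d((-18, -5), (19, -7)) = 37.054
d((-18, -5), (12, 17)) = 37.2022
d((-13, 18), (8, 20)) = 21.095
d((-13, 18), (12, 12)) = 25.7099
d((-13, 18), (19, -15)) = 45.9674
d((-13, 18), (19, -7)) = 40.6079
d((-13, 18), (12, 17)) = 25.02
d((8, 20), (12, 12)) = 8.9443
d((8, 20), (19, -15)) = 36.6879
d((8, 20), (19, -7)) = 29.1548
d((8, 20), (12, 17)) = 5.0 <-- minimum
d((12, 12), (19, -15)) = 27.8927
d((12, 12), (19, -7)) = 20.2485
d((12, 12), (12, 17)) = 5.0 <-- minimum
d((19, -15), (19, -7)) = 8.0
d((19, -15), (12, 17)) = 32.7567
d((19, -7), (12, 17)) = 25.0

Minimum distance: 5.0 (tie among 2 pairs: (8, 20) and (12, 17); (12, 12) and (12, 17))

The minimum Euclidean distance is 5.0. There is a tie: 2 pairs achieve this minimum — (8, 20) and (12, 17); (12, 12) and (12, 17). Any of these is a valid closest pair. For 7 points, brute-force pairwise comparison is shown above. For large n, the divide-and-conquer algorithm (sort by x, recurse on halves, check the dividing strip) achieves O(n log n).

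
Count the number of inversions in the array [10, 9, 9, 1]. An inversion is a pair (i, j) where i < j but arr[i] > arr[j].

Finding inversions in [10, 9, 9, 1]:

(0, 1): arr[0]=10 > arr[1]=9
(0, 2): arr[0]=10 > arr[2]=9
(0, 3): arr[0]=10 > arr[3]=1
(1, 3): arr[1]=9 > arr[3]=1
(2, 3): arr[2]=9 > arr[3]=1

Total inversions: 5

The array has 5 inversion(s): (0,1), (0,2), (0,3), (1,3), (2,3). Each pair (i,j) satisfies i < j and arr[i] > arr[j].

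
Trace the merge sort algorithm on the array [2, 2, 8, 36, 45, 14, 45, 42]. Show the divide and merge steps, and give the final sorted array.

Merge sort trace:

Split: [2, 2, 8, 36, 45, 14, 45, 42] -> [2, 2, 8, 36] and [45, 14, 45, 42]
  Split: [2, 2, 8, 36] -> [2, 2] and [8, 36]
    Split: [2, 2] -> [2] and [2]
    Merge: [2] + [2] -> [2, 2]
    Split: [8, 36] -> [8] and [36]
    Merge: [8] + [36] -> [8, 36]
  Merge: [2, 2] + [8, 36] -> [2, 2, 8, 36]
  Split: [45, 14, 45, 42] -> [45, 14] and [45, 42]
    Split: [45, 14] -> [45] and [14]
    Merge: [45] + [14] -> [14, 45]
    Split: [45, 42] -> [45] and [42]
    Merge: [45] + [42] -> [42, 45]
  Merge: [14, 45] + [42, 45] -> [14, 42, 45, 45]
Merge: [2, 2, 8, 36] + [14, 42, 45, 45] -> [2, 2, 8, 14, 36, 42, 45, 45]

Final sorted array: [2, 2, 8, 14, 36, 42, 45, 45]

The merge sort proceeds by recursively splitting the array and merging sorted halves.
After all merges, the sorted array is [2, 2, 8, 14, 36, 42, 45, 45].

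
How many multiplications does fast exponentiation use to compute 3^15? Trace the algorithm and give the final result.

Computing 3^15 by squaring (build up from 3^1; each line after the first costs one multiplication):

3^1 = 3
3^2 = (3^1)^2 = 3^2 = 9
3^3 = 3 * 3^2 = 3 * 9 = 27
3^6 = (3^3)^2 = 27^2 = 729
3^7 = 3 * 3^6 = 3 * 729 = 2187
3^14 = (3^7)^2 = 2187^2 = 4782969
3^15 = 3 * 3^14 = 3 * 4782969 = 14348907

Result: 14348907
Multiplications needed: 6 (6 lines after 3^1)

3^15 = 14348907. Using exponentiation by squaring, this requires 6 multiplications. The key idea: if the exponent is even, square the half-power; if odd, multiply by the base once.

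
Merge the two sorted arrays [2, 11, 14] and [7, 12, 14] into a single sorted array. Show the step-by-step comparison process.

Merging process:

Compare 2 vs 7: take 2 from left. Merged: [2]
Compare 11 vs 7: take 7 from right. Merged: [2, 7]
Compare 11 vs 12: take 11 from left. Merged: [2, 7, 11]
Compare 14 vs 12: take 12 from right. Merged: [2, 7, 11, 12]
Compare 14 vs 14: take 14 from left. Merged: [2, 7, 11, 12, 14]
Append remaining from right: [14]. Merged: [2, 7, 11, 12, 14, 14]

Final merged array: [2, 7, 11, 12, 14, 14]
Total comparisons: 5

The merged array is [2, 7, 11, 12, 14, 14], requiring 5 comparisons. The merge step runs in O(n) time where n is the total number of elements.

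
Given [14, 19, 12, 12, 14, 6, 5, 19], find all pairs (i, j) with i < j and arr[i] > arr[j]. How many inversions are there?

Finding inversions in [14, 19, 12, 12, 14, 6, 5, 19]:

(0, 2): arr[0]=14 > arr[2]=12
(0, 3): arr[0]=14 > arr[3]=12
(0, 5): arr[0]=14 > arr[5]=6
(0, 6): arr[0]=14 > arr[6]=5
(1, 2): arr[1]=19 > arr[2]=12
(1, 3): arr[1]=19 > arr[3]=12
(1, 4): arr[1]=19 > arr[4]=14
(1, 5): arr[1]=19 > arr[5]=6
(1, 6): arr[1]=19 > arr[6]=5
(2, 5): arr[2]=12 > arr[5]=6
(2, 6): arr[2]=12 > arr[6]=5
(3, 5): arr[3]=12 > arr[5]=6
(3, 6): arr[3]=12 > arr[6]=5
(4, 5): arr[4]=14 > arr[5]=6
(4, 6): arr[4]=14 > arr[6]=5
(5, 6): arr[5]=6 > arr[6]=5

Total inversions: 16

The array has 16 inversion(s): (0,2), (0,3), (0,5), (0,6), (1,2), (1,3), (1,4), (1,5), (1,6), (2,5), (2,6), (3,5), (3,6), (4,5), (4,6), (5,6). Each pair (i,j) satisfies i < j and arr[i] > arr[j].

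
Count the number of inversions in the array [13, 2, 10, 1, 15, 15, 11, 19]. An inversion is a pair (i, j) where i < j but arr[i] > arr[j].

Finding inversions in [13, 2, 10, 1, 15, 15, 11, 19]:

(0, 1): arr[0]=13 > arr[1]=2
(0, 2): arr[0]=13 > arr[2]=10
(0, 3): arr[0]=13 > arr[3]=1
(0, 6): arr[0]=13 > arr[6]=11
(1, 3): arr[1]=2 > arr[3]=1
(2, 3): arr[2]=10 > arr[3]=1
(4, 6): arr[4]=15 > arr[6]=11
(5, 6): arr[5]=15 > arr[6]=11

Total inversions: 8

The array has 8 inversion(s): (0,1), (0,2), (0,3), (0,6), (1,3), (2,3), (4,6), (5,6). Each pair (i,j) satisfies i < j and arr[i] > arr[j].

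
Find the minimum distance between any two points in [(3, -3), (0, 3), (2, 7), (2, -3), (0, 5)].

Computing all pairwise distances among 5 points:

d((3, -3), (0, 3)) = 6.7082
d((3, -3), (2, 7)) = 10.0499
d((3, -3), (2, -3)) = 1.0 <-- minimum
d((3, -3), (0, 5)) = 8.544
d((0, 3), (2, 7)) = 4.4721
d((0, 3), (2, -3)) = 6.3246
d((0, 3), (0, 5)) = 2.0
d((2, 7), (2, -3)) = 10.0
d((2, 7), (0, 5)) = 2.8284
d((2, -3), (0, 5)) = 8.2462

Closest pair: (3, -3) and (2, -3) with distance 1.0

The closest pair is (3, -3) and (2, -3) with Euclidean distance 1.0. For 5 points, brute-force pairwise comparison is shown above. For large n, the divide-and-conquer algorithm (sort by x, recurse on halves, check the dividing strip) achieves O(n log n).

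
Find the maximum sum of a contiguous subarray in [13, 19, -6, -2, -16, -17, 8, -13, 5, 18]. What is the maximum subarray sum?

Using Kadane's algorithm on [13, 19, -6, -2, -16, -17, 8, -13, 5, 18]:

Scanning through the array:
Position 1 (value 19): max_ending_here = 32, max_so_far = 32
Position 2 (value -6): max_ending_here = 26, max_so_far = 32
Position 3 (value -2): max_ending_here = 24, max_so_far = 32
Position 4 (value -16): max_ending_here = 8, max_so_far = 32
Position 5 (value -17): max_ending_here = -9, max_so_far = 32
Position 6 (value 8): max_ending_here = 8, max_so_far = 32
Position 7 (value -13): max_ending_here = -5, max_so_far = 32
Position 8 (value 5): max_ending_here = 5, max_so_far = 32
Position 9 (value 18): max_ending_here = 23, max_so_far = 32

Maximum subarray: [13, 19]
Maximum sum: 32

The maximum subarray is [13, 19] with sum 32. This subarray runs from index 0 to index 1.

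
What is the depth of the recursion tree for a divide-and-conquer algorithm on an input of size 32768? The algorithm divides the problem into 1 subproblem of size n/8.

For divide and conquer with division factor 8:

Problem sizes at each level:
Level 0: 32768
Level 1: 4096
Level 2: 512
Level 3: 64
Level 4: 8
Level 5: 1

The root is level 0 and the size-1 base case is level 5 (the tree spans levels 0 through 5, i.e. 6 levels counting the root), so the depth is the number of divisions: log_8(32768) = 5

The recursion tree depth is log_8(32768) = 5. At each level, the problem size is divided by 8, so it takes 5 divisions to reduce to a base case of size 1. The algorithm makes 1 recursive call at each level.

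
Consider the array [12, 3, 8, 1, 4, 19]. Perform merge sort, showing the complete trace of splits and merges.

Merge sort trace:

Split: [12, 3, 8, 1, 4, 19] -> [12, 3, 8] and [1, 4, 19]
  Split: [12, 3, 8] -> [12] and [3, 8]
    Split: [3, 8] -> [3] and [8]
    Merge: [3] + [8] -> [3, 8]
  Merge: [12] + [3, 8] -> [3, 8, 12]
  Split: [1, 4, 19] -> [1] and [4, 19]
    Split: [4, 19] -> [4] and [19]
    Merge: [4] + [19] -> [4, 19]
  Merge: [1] + [4, 19] -> [1, 4, 19]
Merge: [3, 8, 12] + [1, 4, 19] -> [1, 3, 4, 8, 12, 19]

Final sorted array: [1, 3, 4, 8, 12, 19]

The merge sort proceeds by recursively splitting the array and merging sorted halves.
After all merges, the sorted array is [1, 3, 4, 8, 12, 19].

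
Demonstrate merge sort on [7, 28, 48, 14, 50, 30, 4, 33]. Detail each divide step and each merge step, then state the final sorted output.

Merge sort trace:

Split: [7, 28, 48, 14, 50, 30, 4, 33] -> [7, 28, 48, 14] and [50, 30, 4, 33]
  Split: [7, 28, 48, 14] -> [7, 28] and [48, 14]
    Split: [7, 28] -> [7] and [28]
    Merge: [7] + [28] -> [7, 28]
    Split: [48, 14] -> [48] and [14]
    Merge: [48] + [14] -> [14, 48]
  Merge: [7, 28] + [14, 48] -> [7, 14, 28, 48]
  Split: [50, 30, 4, 33] -> [50, 30] and [4, 33]
    Split: [50, 30] -> [50] and [30]
    Merge: [50] + [30] -> [30, 50]
    Split: [4, 33] -> [4] and [33]
    Merge: [4] + [33] -> [4, 33]
  Merge: [30, 50] + [4, 33] -> [4, 30, 33, 50]
Merge: [7, 14, 28, 48] + [4, 30, 33, 50] -> [4, 7, 14, 28, 30, 33, 48, 50]

Final sorted array: [4, 7, 14, 28, 30, 33, 48, 50]

The merge sort proceeds by recursively splitting the array and merging sorted halves.
After all merges, the sorted array is [4, 7, 14, 28, 30, 33, 48, 50].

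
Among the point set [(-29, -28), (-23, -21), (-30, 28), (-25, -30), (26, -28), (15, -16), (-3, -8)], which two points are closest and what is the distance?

Computing all pairwise distances among 7 points:

d((-29, -28), (-23, -21)) = 9.2195
d((-29, -28), (-30, 28)) = 56.0089
d((-29, -28), (-25, -30)) = 4.4721 <-- minimum
d((-29, -28), (26, -28)) = 55.0
d((-29, -28), (15, -16)) = 45.607
d((-29, -28), (-3, -8)) = 32.8024
d((-23, -21), (-30, 28)) = 49.4975
d((-23, -21), (-25, -30)) = 9.2195
d((-23, -21), (26, -28)) = 49.4975
d((-23, -21), (15, -16)) = 38.3275
d((-23, -21), (-3, -8)) = 23.8537
d((-30, 28), (-25, -30)) = 58.2151
d((-30, 28), (26, -28)) = 79.196
d((-30, 28), (15, -16)) = 62.9365
d((-30, 28), (-3, -8)) = 45.0
d((-25, -30), (26, -28)) = 51.0392
d((-25, -30), (15, -16)) = 42.3792
d((-25, -30), (-3, -8)) = 31.1127
d((26, -28), (15, -16)) = 16.2788
d((26, -28), (-3, -8)) = 35.2278
d((15, -16), (-3, -8)) = 19.6977

Closest pair: (-29, -28) and (-25, -30) with distance 4.4721

The closest pair is (-29, -28) and (-25, -30) with Euclidean distance 4.4721. For 7 points, brute-force pairwise comparison is shown above. For large n, the divide-and-conquer algorithm (sort by x, recurse on halves, check the dividing strip) achieves O(n log n).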